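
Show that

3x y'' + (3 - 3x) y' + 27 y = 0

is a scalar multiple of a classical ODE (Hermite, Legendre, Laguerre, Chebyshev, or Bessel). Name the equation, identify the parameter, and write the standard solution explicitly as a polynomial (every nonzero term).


All three coefficients share the factor 3; dividing through by 3 gives  x y'' + (1 - x) y' + 9 y = 0.
This matches the Laguerre equation x y'' + (1 - x) y' + n y = 0 with n = 9; the polynomial solution is L_9(x).
With y = sum_k a_k x^k, matching x^k gives (k+1)k a_{k+1} + (k+1) a_{k+1} - k a_k + n a_k = 0, i.e. (k+1)^2 a_{k+1} = (k - n) a_k = (k - 9) a_k. The right side vanishes at k = 9, so the series terminates at degree 9.
Standard normalization L_n(0) = 1 gives a_0 = 1. Work upward with a_{k+1} = (k - 9) a_k / (k+1)^2:
  a_1 = (0 - 9)(1) / 1^2 = -9/1 = -9
  a_2 = (1 - 9)(-9) / 2^2 = 72/4 = 18
  a_3 = (2 - 9)(18) / 3^2 = -126/9 = -14
  a_4 = (3 - 9)(-14) / 4^2 = 84/16 = 21/4
  a_5 = (4 - 9)(21/4) / 5^2 = (-105/4)/25 = -21/20
  a_6 = (5 - 9)(-21/20) / 6^2 = (21/5)/36 = 7/60
  a_7 = (6 - 9)(7/60) / 7^2 = (-7/20)/49 = -1/140
  a_8 = (7 - 9)(-1/140) / 8^2 = (1/70)/64 = 1/4480
  a_9 = (8 - 9)(1/4480) / 9^2 = (-1/4480)/81 = -1/362880
Hence L_9(x) = -x^9/362880 + x^8/4480 - x^7/140 + 7 x^6/60 - 21 x^5/20 + 21 x^4/4 - 14 x^3 + 18 x^2 - 9 x + 1.

L_9(x); series = -x^9/362880 + x^8/4480 - x^7/140 + 7 x^6/60 - 21 x^5/20 + 21 x^4/4 - 14 x^3 + 18 x^2 - 9 x + 1


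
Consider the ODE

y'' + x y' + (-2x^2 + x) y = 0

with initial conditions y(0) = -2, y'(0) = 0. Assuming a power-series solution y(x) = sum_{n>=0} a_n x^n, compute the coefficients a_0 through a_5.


Ansatz: y(x) = sum_{n>=0} a_n x^n, so y'(x) = sum_{n>=1} n a_n x^(n-1) and y''(x) = sum_{n>=2} n(n-1) a_n x^(n-2).
Substitute into P(x) y'' + Q(x) y' + R(x) y = 0 with P(x) = 1, Q(x) = x, R(x) = -2x^2 + x, and match powers of x.
Initial conditions: a_0 = -2, a_1 = 0.
Setting the coefficient of each power of x to zero and solving order by order (substituting the coefficients already found):
  x^0: 2 a_2 = 0  ->  a_2 = 0
  x^1: 6 a_3 + a_1 + a_0 = 0  ->  6 a_3 = -a_1 - a_0 = 2  ->  a_3 = 1/3
  x^2: 12 a_4 + 2 a_2 + a_1 - 2 a_0 = 0  ->  12 a_4 = -2 a_2 - a_1 + 2 a_0 = -4  ->  a_4 = -1/3
  x^3: 20 a_5 + 3 a_3 + a_2 - 2 a_1 = 0  ->  20 a_5 = -3 a_3 - a_2 + 2 a_1 = -1  ->  a_5 = -1/20
Truncated series: y(x) = -2 + (1/3) x^3 - (1/3) x^4 - (1/20) x^5 + O(x^6).

a_0 = -2; a_1 = 0; a_2 = 0; a_3 = 1/3; a_4 = -1/3; a_5 = -1/20


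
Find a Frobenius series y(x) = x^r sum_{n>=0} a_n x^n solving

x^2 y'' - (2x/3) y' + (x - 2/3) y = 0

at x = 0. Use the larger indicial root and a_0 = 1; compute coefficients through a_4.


Write in Frobenius form y'' + (p(x)/x) y' + (q(x)/x^2) y = 0:
  p(x) = -2/3,  q(x) = x - 2/3.
Indicial equation: r(r-1) + (-2/3) r + (-2/3) = 0 -> roots r_1 = 2, r_2 = -1/3.
Take r = r_1 = 2. Let y(x) = x^r sum_{n>=0} a_n x^n with a_0 = 1.
Substitute y = x^r sum a_n x^n and match x^{r+n}. The recurrence is
  D(n) a_n + 1 a_{n-1} = 0,  where D(n) = (r+n)(r+n-1) + (-2/3)(r+n) + (-2/3).
  a_n = -1 / D(n) * a_{n-1}.
Since the indicial polynomial factors as (r - r_1)(r - r_2), D(n) = (r_1 + n - r_1)(r_1 + n - r_2) = n(n + 7/3).
Evaluating step by step (a_0 = 1):
  n = 1: D(1) = 1(1 + 7/3) = 10/3; numerator = -1(1) = -1; a_1 = (-1)/(10/3) = -3/10
  n = 2: D(2) = 2(2 + 7/3) = 26/3; numerator = -1(-3/10) = 3/10; a_2 = (3/10)/(26/3) = 9/260
  n = 3: D(3) = 3(3 + 7/3) = 16; numerator = -1(9/260) = -9/260; a_3 = (-9/260)/(16) = -9/4160
  n = 4: D(4) = 4(4 + 7/3) = 76/3; numerator = -1(-9/4160) = 9/4160; a_4 = (9/4160)/(76/3) = 27/316160

r = 2; a_0 = 1; a_1 = -3/10; a_2 = 9/260; a_3 = -9/4160; a_4 = 27/316160


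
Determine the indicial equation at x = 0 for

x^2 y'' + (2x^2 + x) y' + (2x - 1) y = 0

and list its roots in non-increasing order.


Divide by x^2 to reach normal form y'' + P_1(x) y' + P_2(x) y = 0 with P_1(x) = 2 + 1/x and P_2(x) = 2/x - 1/x^2.
x = 0 is a singular point because the y'-coefficient 2 + 1/x has a pole at x = 0 and the y-coefficient 2/x - 1/x^2 has a pole at x = 0.
It is a regular singular point because x P_1(x) = p(x) = 2x + 1 and x^2 P_2(x) = q(x) = 2x - 1 are polynomials, hence analytic at x = 0.
p(0) = 1,  q(0) = -1.
Indicial equation: r(r-1) + p(0) r + q(0) = 0, i.e. r^2 + (p(0) - 1) r + q(0) = 0, i.e. r^2 - 1 = 0.
Discriminant: (0)^2 - 4(-1) = 4, so r = (0 ± 2)/2.
Solving: r_1 = 1, r_2 = -1.

indicial: r^2 - 1 = 0; roots r_1 = 1, r_2 = -1


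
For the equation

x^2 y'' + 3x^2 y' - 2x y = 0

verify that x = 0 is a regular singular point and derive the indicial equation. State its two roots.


Divide by x^2 to reach normal form y'' + P_1(x) y' + P_2(x) y = 0 with P_1(x) = 3 and P_2(x) = -2/x.
x = 0 is a singular point because the y-coefficient -2/x has a pole at x = 0.
It is a regular singular point because x P_1(x) = p(x) = 3x and x^2 P_2(x) = q(x) = -2x are polynomials, hence analytic at x = 0.
p(0) = 0,  q(0) = 0.
Indicial equation: r(r-1) + p(0) r + q(0) = 0, i.e. r^2 + (p(0) - 1) r + q(0) = 0, i.e. r^2 - 1 r = 0.
Discriminant: (-1)^2 - 4(0) = 1, so r = (1 ± 1)/2.
Solving: r_1 = 1, r_2 = 0.

indicial: r^2 - 1 r = 0; roots r_1 = 1, r_2 = 0


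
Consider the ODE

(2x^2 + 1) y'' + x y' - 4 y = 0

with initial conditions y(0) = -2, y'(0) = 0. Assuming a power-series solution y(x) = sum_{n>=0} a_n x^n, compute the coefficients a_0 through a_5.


Ansatz: y(x) = sum_{n>=0} a_n x^n, so y'(x) = sum_{n>=1} n a_n x^(n-1) and y''(x) = sum_{n>=2} n(n-1) a_n x^(n-2).
Substitute into P(x) y'' + Q(x) y' + R(x) y = 0 with P(x) = 2x^2 + 1, Q(x) = x, R(x) = -4, and match powers of x.
Initial conditions: a_0 = -2, a_1 = 0.
Setting the coefficient of each power of x to zero and solving order by order (substituting the coefficients already found):
  x^0: 2 a_2 - 4 a_0 = 0  ->  2 a_2 = 4 a_0 = -8  ->  a_2 = -4
  x^1: 6 a_3 - 3 a_1 = 0  ->  6 a_3 = 3 a_1 = 0  ->  a_3 = 0
  x^2: 12 a_4 + 2 a_2 = 0  ->  12 a_4 = -2 a_2 = 8  ->  a_4 = 2/3
  x^3: 20 a_5 + 11 a_3 = 0  ->  20 a_5 = -11 a_3 = 0  ->  a_5 = 0
Truncated series: y(x) = -2 - 4 x^2 + (2/3) x^4 + O(x^6).

a_0 = -2; a_1 = 0; a_2 = -4; a_3 = 0; a_4 = 2/3; a_5 = 0


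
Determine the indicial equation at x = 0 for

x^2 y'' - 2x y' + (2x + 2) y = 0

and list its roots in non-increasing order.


Divide by x^2 to reach normal form y'' + P_1(x) y' + P_2(x) y = 0 with P_1(x) = -2/x and P_2(x) = 2/x + 2/x^2.
x = 0 is a singular point because the y'-coefficient -2/x has a pole at x = 0 and the y-coefficient 2/x + 2/x^2 has a pole at x = 0.
It is a regular singular point because x P_1(x) = p(x) = -2 and x^2 P_2(x) = q(x) = 2x + 2 are polynomials, hence analytic at x = 0.
p(0) = -2,  q(0) = 2.
Indicial equation: r(r-1) + p(0) r + q(0) = 0, i.e. r^2 + (p(0) - 1) r + q(0) = 0, i.e. r^2 - 3 r + 2 = 0.
Discriminant: (-3)^2 - 4(2) = 1, so r = (3 ± 1)/2.
Solving: r_1 = 2, r_2 = 1.

indicial: r^2 - 3 r + 2 = 0; roots r_1 = 2, r_2 = 1


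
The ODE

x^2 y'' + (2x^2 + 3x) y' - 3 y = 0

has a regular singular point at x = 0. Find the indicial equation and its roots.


Divide by x^2 to reach normal form y'' + P_1(x) y' + P_2(x) y = 0 with P_1(x) = 2 + 3/x and P_2(x) = -3/x^2.
x = 0 is a singular point because the y'-coefficient 2 + 3/x has a pole at x = 0 and the y-coefficient -3/x^2 has a pole at x = 0.
It is a regular singular point because x P_1(x) = p(x) = 2x + 3 and x^2 P_2(x) = q(x) = -3 are polynomials, hence analytic at x = 0.
p(0) = 3,  q(0) = -3.
Indicial equation: r(r-1) + p(0) r + q(0) = 0, i.e. r^2 + (p(0) - 1) r + q(0) = 0, i.e. r^2 + 2 r - 3 = 0.
Discriminant: (2)^2 - 4(-3) = 16, so r = (-2 ± 4)/2.
Solving: r_1 = 1, r_2 = -3.

indicial: r^2 + 2 r - 3 = 0; roots r_1 = 1, r_2 = -3


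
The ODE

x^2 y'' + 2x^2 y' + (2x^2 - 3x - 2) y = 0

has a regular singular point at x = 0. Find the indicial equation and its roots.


Divide by x^2 to reach normal form y'' + P_1(x) y' + P_2(x) y = 0 with P_1(x) = 2 and P_2(x) = 2 - 3/x - 2/x^2.
x = 0 is a singular point because the y-coefficient 2 - 3/x - 2/x^2 has a pole at x = 0.
It is a regular singular point because x P_1(x) = p(x) = 2x and x^2 P_2(x) = q(x) = 2x^2 - 3x - 2 are polynomials, hence analytic at x = 0.
p(0) = 0,  q(0) = -2.
Indicial equation: r(r-1) + p(0) r + q(0) = 0, i.e. r^2 + (p(0) - 1) r + q(0) = 0, i.e. r^2 - 1 r - 2 = 0.
Discriminant: (-1)^2 - 4(-2) = 9, so r = (1 ± 3)/2.
Solving: r_1 = 2, r_2 = -1.

indicial: r^2 - 1 r - 2 = 0; roots r_1 = 2, r_2 = -1


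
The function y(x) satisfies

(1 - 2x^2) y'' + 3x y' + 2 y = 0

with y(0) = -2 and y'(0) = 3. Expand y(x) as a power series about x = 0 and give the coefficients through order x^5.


Ansatz: y(x) = sum_{n>=0} a_n x^n, so y'(x) = sum_{n>=1} n a_n x^(n-1) and y''(x) = sum_{n>=2} n(n-1) a_n x^(n-2).
Substitute into P(x) y'' + Q(x) y' + R(x) y = 0 with P(x) = 1 - 2x^2, Q(x) = 3x, R(x) = 2, and match powers of x.
Initial conditions: a_0 = -2, a_1 = 3.
Setting the coefficient of each power of x to zero and solving order by order (substituting the coefficients already found):
  x^0: 2 a_2 + 2 a_0 = 0  ->  2 a_2 = -2 a_0 = 4  ->  a_2 = 2
  x^1: 6 a_3 + 5 a_1 = 0  ->  6 a_3 = -5 a_1 = -15  ->  a_3 = -5/2
  x^2: 12 a_4 + 4 a_2 = 0  ->  12 a_4 = -4 a_2 = -8  ->  a_4 = -2/3
  x^3: 20 a_5 - a_3 = 0  ->  20 a_5 = a_3 = -5/2  ->  a_5 = -1/8
Truncated series: y(x) = -2 + 3 x + 2 x^2 - (5/2) x^3 - (2/3) x^4 - (1/8) x^5 + O(x^6).

a_0 = -2; a_1 = 3; a_2 = 2; a_3 = -5/2; a_4 = -2/3; a_5 = -1/8


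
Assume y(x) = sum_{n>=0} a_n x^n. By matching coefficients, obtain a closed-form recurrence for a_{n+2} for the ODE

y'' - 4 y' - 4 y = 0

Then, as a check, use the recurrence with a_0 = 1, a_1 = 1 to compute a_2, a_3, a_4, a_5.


Substitute y = sum_n a_n x^n.
y''(x) has coefficient (n+2)(n+1) a_{n+2} at x^n;
-4 y'(x) has coefficient -4 (n+1) a_{n+1} at x^n;
-4 y(x) has coefficient -4 a_n at x^n.
Matching x^n: (n+2)(n+1) a_{n+2} - 4 (n+1) a_{n+1} - 4 a_n = 0.
Thus a_{n+2} = [4 (n+1) a_{n+1} + 4 a_n] / ((n+1)(n+2)).

Check with a_0 = 1, a_1 = 1 (apply the recurrence for n = 0, 1, 2, 3): a_0 = 1, a_1 = 1, a_2 = 4, a_3 = 6, a_4 = 22/3, a_5 = 106/15.

a_(n+2) = [4 (n+1) a_(n+1) + 4 a_n] / ((n+1)(n+2)); check: a_0 = 1, a_1 = 1, a_2 = 4, a_3 = 6, a_4 = 22/3, a_5 = 106/15


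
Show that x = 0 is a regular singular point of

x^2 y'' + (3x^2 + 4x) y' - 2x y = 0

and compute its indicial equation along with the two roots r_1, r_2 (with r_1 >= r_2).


Divide by x^2 to reach normal form y'' + P_1(x) y' + P_2(x) y = 0 with P_1(x) = 3 + 4/x and P_2(x) = -2/x.
x = 0 is a singular point because the y'-coefficient 3 + 4/x has a pole at x = 0 and the y-coefficient -2/x has a pole at x = 0.
It is a regular singular point because x P_1(x) = p(x) = 3x + 4 and x^2 P_2(x) = q(x) = -2x are polynomials, hence analytic at x = 0.
p(0) = 4,  q(0) = 0.
Indicial equation: r(r-1) + p(0) r + q(0) = 0, i.e. r^2 + (p(0) - 1) r + q(0) = 0, i.e. r^2 + 3 r = 0.
Discriminant: (3)^2 - 4(0) = 9, so r = (-3 ± 3)/2.
Solving: r_1 = 0, r_2 = -3.

indicial: r^2 + 3 r = 0; roots r_1 = 0, r_2 = -3


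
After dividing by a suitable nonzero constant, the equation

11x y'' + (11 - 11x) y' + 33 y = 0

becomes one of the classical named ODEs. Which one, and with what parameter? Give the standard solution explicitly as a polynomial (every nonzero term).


All three coefficients share the factor 11; dividing through by 11 gives  x y'' + (1 - x) y' + 3 y = 0.
This matches the Laguerre equation x y'' + (1 - x) y' + n y = 0 with n = 3; the polynomial solution is L_3(x).
With y = sum_k a_k x^k, matching x^k gives (k+1)k a_{k+1} + (k+1) a_{k+1} - k a_k + n a_k = 0, i.e. (k+1)^2 a_{k+1} = (k - n) a_k = (k - 3) a_k. The right side vanishes at k = 3, so the series terminates at degree 3.
Standard normalization L_n(0) = 1 gives a_0 = 1. Work upward with a_{k+1} = (k - 3) a_k / (k+1)^2:
  a_1 = (0 - 3)(1) / 1^2 = -3/1 = -3
  a_2 = (1 - 3)(-3) / 2^2 = 6/4 = 3/2
  a_3 = (2 - 3)(3/2) / 3^2 = (-3/2)/9 = -1/6
Hence L_3(x) = -x^3/6 + 3 x^2/2 - 3 x + 1.

L_3(x); series = -x^3/6 + 3 x^2/2 - 3 x + 1


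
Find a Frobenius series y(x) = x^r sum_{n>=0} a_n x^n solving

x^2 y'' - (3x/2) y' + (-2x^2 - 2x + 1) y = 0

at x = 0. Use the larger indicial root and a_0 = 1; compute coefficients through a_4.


Write in Frobenius form y'' + (p(x)/x) y' + (q(x)/x^2) y = 0:
  p(x) = -3/2,  q(x) = -2x^2 - 2x + 1.
Indicial equation: r(r-1) + (-3/2) r + (1) = 0 -> roots r_1 = 2, r_2 = 1/2.
Take r = r_1 = 2. Let y(x) = x^r sum_{n>=0} a_n x^n with a_0 = 1.
Substitute y = x^r sum a_n x^n and match x^{r+n}. The recurrence is
  D(n) a_n - 2 a_{n-1} - 2 a_{n-2} = 0,  where D(n) = (r+n)(r+n-1) + (-3/2)(r+n) + (1).
  a_n = [2 a_{n-1} + 2 a_{n-2}] / D(n).
Since the indicial polynomial factors as (r - r_1)(r - r_2), D(n) = (r_1 + n - r_1)(r_1 + n - r_2) = n(n + 3/2).
Evaluating step by step (a_0 = 1):
  n = 1: D(1) = 1(1 + 3/2) = 5/2; numerator = 2(1) = 2; a_1 = (2)/(5/2) = 4/5
  n = 2: D(2) = 2(2 + 3/2) = 7; numerator = 2(4/5) + 2(1) = 18/5; a_2 = (18/5)/(7) = 18/35
  n = 3: D(3) = 3(3 + 3/2) = 27/2; numerator = 2(18/35) + 2(4/5) = 92/35; a_3 = (92/35)/(27/2) = 184/945
  n = 4: D(4) = 4(4 + 3/2) = 22; numerator = 2(184/945) + 2(18/35) = 268/189; a_4 = (268/189)/(22) = 134/2079

r = 2; a_0 = 1; a_1 = 4/5; a_2 = 18/35; a_3 = 184/945; a_4 = 134/2079


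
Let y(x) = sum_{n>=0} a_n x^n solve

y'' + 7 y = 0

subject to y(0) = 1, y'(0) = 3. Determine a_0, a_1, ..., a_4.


Ansatz: y(x) = sum_{n>=0} a_n x^n, so y'(x) = sum_{n>=1} n a_n x^(n-1) and y''(x) = sum_{n>=2} n(n-1) a_n x^(n-2).
Substitute into P(x) y'' + Q(x) y' + R(x) y = 0 with P(x) = 1, Q(x) = 0, R(x) = 7, and match powers of x.
Initial conditions: a_0 = 1, a_1 = 3.
Setting the coefficient of each power of x to zero and solving order by order (substituting the coefficients already found):
  x^0: 2 a_2 + 7 a_0 = 0  ->  2 a_2 = -7 a_0 = -7  ->  a_2 = -7/2
  x^1: 6 a_3 + 7 a_1 = 0  ->  6 a_3 = -7 a_1 = -21  ->  a_3 = -7/2
  x^2: 12 a_4 + 7 a_2 = 0  ->  12 a_4 = -7 a_2 = 49/2  ->  a_4 = 49/24
Truncated series: y(x) = 1 + 3 x - (7/2) x^2 - (7/2) x^3 + (49/24) x^4 + O(x^5).

a_0 = 1; a_1 = 3; a_2 = -7/2; a_3 = -7/2; a_4 = 49/24


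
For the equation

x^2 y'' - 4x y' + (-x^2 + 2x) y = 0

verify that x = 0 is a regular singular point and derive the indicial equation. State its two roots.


Divide by x^2 to reach normal form y'' + P_1(x) y' + P_2(x) y = 0 with P_1(x) = -4/x and P_2(x) = -1 + 2/x.
x = 0 is a singular point because the y'-coefficient -4/x has a pole at x = 0 and the y-coefficient -1 + 2/x has a pole at x = 0.
It is a regular singular point because x P_1(x) = p(x) = -4 and x^2 P_2(x) = q(x) = -x^2 + 2x are polynomials, hence analytic at x = 0.
p(0) = -4,  q(0) = 0.
Indicial equation: r(r-1) + p(0) r + q(0) = 0, i.e. r^2 + (p(0) - 1) r + q(0) = 0, i.e. r^2 - 5 r = 0.
Discriminant: (-5)^2 - 4(0) = 25, so r = (5 ± 5)/2.
Solving: r_1 = 5, r_2 = 0.

indicial: r^2 - 5 r = 0; roots r_1 = 5, r_2 = 0


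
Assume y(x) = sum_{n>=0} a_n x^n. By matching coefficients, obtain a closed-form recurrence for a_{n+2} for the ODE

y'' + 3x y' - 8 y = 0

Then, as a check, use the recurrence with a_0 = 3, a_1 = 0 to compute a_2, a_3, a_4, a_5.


Substitute y = sum_n a_n x^n.
y''(x) has coefficient (n+2)(n+1) a_{n+2} at x^n;
3 x y'(x) has coefficient 3 n a_n at x^n (shift);
-8 y(x) has coefficient -8 a_n at x^n.
Matching x^n: (n+2)(n+1) a_{n+2} + (3n - 8) a_n = 0.
Thus a_{n+2} = (-3n + 8) / ((n+1)(n+2)) * a_n.

Check with a_0 = 3, a_1 = 0 (apply the recurrence for n = 0, 1, 2, 3): a_0 = 3, a_1 = 0, a_2 = 12, a_3 = 0, a_4 = 2, a_5 = 0.

a_(n+2) = (-3n + 8) / ((n+1)(n+2)) * a_n; check: a_0 = 3, a_1 = 0, a_2 = 12, a_3 = 0, a_4 = 2, a_5 = 0


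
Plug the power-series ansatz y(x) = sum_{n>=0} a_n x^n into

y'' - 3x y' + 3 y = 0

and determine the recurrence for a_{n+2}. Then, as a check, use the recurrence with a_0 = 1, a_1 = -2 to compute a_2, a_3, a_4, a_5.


Substitute y = sum_n a_n x^n.
y''(x) has coefficient (n+2)(n+1) a_{n+2} at x^n;
-3 x y'(x) has coefficient -3 n a_n at x^n (shift);
3 y(x) has coefficient 3 a_n at x^n.
Matching x^n: (n+2)(n+1) a_{n+2} + (-3n + 3) a_n = 0.
Thus a_{n+2} = (3n - 3) / ((n+1)(n+2)) * a_n.

Check with a_0 = 1, a_1 = -2 (apply the recurrence for n = 0, 1, 2, 3): a_0 = 1, a_1 = -2, a_2 = -3/2, a_3 = 0, a_4 = -3/8, a_5 = 0.

a_(n+2) = (3n - 3) / ((n+1)(n+2)) * a_n; check: a_0 = 1, a_1 = -2, a_2 = -3/2, a_3 = 0, a_4 = -3/8, a_5 = 0


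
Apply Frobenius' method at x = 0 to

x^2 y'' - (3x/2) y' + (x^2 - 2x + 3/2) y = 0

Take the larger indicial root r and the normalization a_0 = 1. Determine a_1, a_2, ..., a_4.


Write in Frobenius form y'' + (p(x)/x) y' + (q(x)/x^2) y = 0:
  p(x) = -3/2,  q(x) = x^2 - 2x + 3/2.
Indicial equation: r(r-1) + (-3/2) r + (3/2) = 0 -> roots r_1 = 3/2, r_2 = 1.
Take r = r_1 = 3/2. Let y(x) = x^r sum_{n>=0} a_n x^n with a_0 = 1.
Substitute y = x^r sum a_n x^n and match x^{r+n}. The recurrence is
  D(n) a_n - 2 a_{n-1} + 1 a_{n-2} = 0,  where D(n) = (r+n)(r+n-1) + (-3/2)(r+n) + (3/2).
  a_n = [2 a_{n-1} - 1 a_{n-2}] / D(n).
Since the indicial polynomial factors as (r - r_1)(r - r_2), D(n) = (r_1 + n - r_1)(r_1 + n - r_2) = n(n + 1/2).
Evaluating step by step (a_0 = 1):
  n = 1: D(1) = 1(1 + 1/2) = 3/2; numerator = 2(1) = 2; a_1 = (2)/(3/2) = 4/3
  n = 2: D(2) = 2(2 + 1/2) = 5; numerator = 2(4/3) - 1(1) = 5/3; a_2 = (5/3)/(5) = 1/3
  n = 3: D(3) = 3(3 + 1/2) = 21/2; numerator = 2(1/3) - 1(4/3) = -2/3; a_3 = (-2/3)/(21/2) = -4/63
  n = 4: D(4) = 4(4 + 1/2) = 18; numerator = 2(-4/63) - 1(1/3) = -29/63; a_4 = (-29/63)/(18) = -29/1134

r = 3/2; a_0 = 1; a_1 = 4/3; a_2 = 1/3; a_3 = -4/63; a_4 = -29/1134


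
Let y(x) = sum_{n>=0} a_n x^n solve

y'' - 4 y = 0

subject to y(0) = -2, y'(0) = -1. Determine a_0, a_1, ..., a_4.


Ansatz: y(x) = sum_{n>=0} a_n x^n, so y'(x) = sum_{n>=1} n a_n x^(n-1) and y''(x) = sum_{n>=2} n(n-1) a_n x^(n-2).
Substitute into P(x) y'' + Q(x) y' + R(x) y = 0 with P(x) = 1, Q(x) = 0, R(x) = -4, and match powers of x.
Initial conditions: a_0 = -2, a_1 = -1.
Setting the coefficient of each power of x to zero and solving order by order (substituting the coefficients already found):
  x^0: 2 a_2 - 4 a_0 = 0  ->  2 a_2 = 4 a_0 = -8  ->  a_2 = -4
  x^1: 6 a_3 - 4 a_1 = 0  ->  6 a_3 = 4 a_1 = -4  ->  a_3 = -2/3
  x^2: 12 a_4 - 4 a_2 = 0  ->  12 a_4 = 4 a_2 = -16  ->  a_4 = -4/3
Truncated series: y(x) = -2 - x - 4 x^2 - (2/3) x^3 - (4/3) x^4 + O(x^5).

a_0 = -2; a_1 = -1; a_2 = -4; a_3 = -2/3; a_4 = -4/3


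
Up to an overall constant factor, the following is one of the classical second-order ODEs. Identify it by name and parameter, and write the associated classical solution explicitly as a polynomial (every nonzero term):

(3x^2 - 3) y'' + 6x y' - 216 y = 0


All three coefficients share the factor -3; dividing through by -3 gives  (1 - x^2) y'' - 2x y' + 72 y = 0.
This matches the Legendre equation (1 - x^2) y'' - 2x y' + n(n+1) y = 0 (note the -2x y' term) with n(n+1) = 72, so n = 8; the polynomial solution is P_8(x).
With y = sum_k a_k x^k, matching x^k gives (k+2)(k+1) a_{k+2} = [k(k+1) - n(n+1)] a_k = (k - 8)(k + 9) a_k. The right side vanishes at k = 8, so the series with the parity of 8 terminates at degree 8.
Standard normalization (P_n(1) = 1): leading coefficient (2n)!/(2^n (n!)^2) = 20922789888000/(256*1625702400) = 6435/128, so a_8 = 6435/128. Work downward with a_k = (k+1)(k+2) a_{k+2} / ((k - 8)(k + 9)):
  a_6 = (7)(8)(6435/128) / ((6 - 8)(6 + 9)) = (45045/16)/(-30) = -3003/32
  a_4 = (5)(6)(-3003/32) / ((4 - 8)(4 + 9)) = (-45045/16)/(-52) = 3465/64
  a_2 = (3)(4)(3465/64) / ((2 - 8)(2 + 9)) = (10395/16)/(-66) = -315/32
  a_0 = (1)(2)(-315/32) / ((0 - 8)(0 + 9)) = (-315/16)/(-72) = 35/128
Hence P_8(x) = 6435 x^8/128 - 3003 x^6/32 + 3465 x^4/64 - 315 x^2/32 + 35/128.

P_8(x); series = 6435 x^8/128 - 3003 x^6/32 + 3465 x^4/64 - 315 x^2/32 + 35/128


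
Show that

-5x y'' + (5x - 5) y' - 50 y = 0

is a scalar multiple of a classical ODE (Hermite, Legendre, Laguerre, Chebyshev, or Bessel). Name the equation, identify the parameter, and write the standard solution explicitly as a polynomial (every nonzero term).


All three coefficients share the factor -5; dividing through by -5 gives  x y'' + (1 - x) y' + 10 y = 0.
This matches the Laguerre equation x y'' + (1 - x) y' + n y = 0 with n = 10; the polynomial solution is L_10(x).
With y = sum_k a_k x^k, matching x^k gives (k+1)k a_{k+1} + (k+1) a_{k+1} - k a_k + n a_k = 0, i.e. (k+1)^2 a_{k+1} = (k - n) a_k = (k - 10) a_k. The right side vanishes at k = 10, so the series terminates at degree 10.
Standard normalization L_n(0) = 1 gives a_0 = 1. Work upward with a_{k+1} = (k - 10) a_k / (k+1)^2:
  a_1 = (0 - 10)(1) / 1^2 = -10/1 = -10
  a_2 = (1 - 10)(-10) / 2^2 = 90/4 = 45/2
  a_3 = (2 - 10)(45/2) / 3^2 = -180/9 = -20
  a_4 = (3 - 10)(-20) / 4^2 = 140/16 = 35/4
  a_5 = (4 - 10)(35/4) / 5^2 = (-105/2)/25 = -21/10
  a_6 = (5 - 10)(-21/10) / 6^2 = (21/2)/36 = 7/24
  a_7 = (6 - 10)(7/24) / 7^2 = (-7/6)/49 = -1/42
  a_8 = (7 - 10)(-1/42) / 8^2 = (1/14)/64 = 1/896
  a_9 = (8 - 10)(1/896) / 9^2 = (-1/448)/81 = -1/36288
  a_10 = (9 - 10)(-1/36288) / 10^2 = (1/36288)/100 = 1/3628800
Hence L_10(x) = x^10/3628800 - x^9/36288 + x^8/896 - x^7/42 + 7 x^6/24 - 21 x^5/10 + 35 x^4/4 - 20 x^3 + 45 x^2/2 - 10 x + 1.

L_10(x); series = x^10/3628800 - x^9/36288 + x^8/896 - x^7/42 + 7 x^6/24 - 21 x^5/10 + 35 x^4/4 - 20 x^3 + 45 x^2/2 - 10 x + 1


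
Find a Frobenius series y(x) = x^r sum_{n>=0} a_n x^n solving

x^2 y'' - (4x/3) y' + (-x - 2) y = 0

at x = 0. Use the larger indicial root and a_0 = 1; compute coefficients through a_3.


Write in Frobenius form y'' + (p(x)/x) y' + (q(x)/x^2) y = 0:
  p(x) = -4/3,  q(x) = -x - 2.
Indicial equation: r(r-1) + (-4/3) r + (-2) = 0 -> roots r_1 = 3, r_2 = -2/3.
Take r = r_1 = 3. Let y(x) = x^r sum_{n>=0} a_n x^n with a_0 = 1.
Substitute y = x^r sum a_n x^n and match x^{r+n}. The recurrence is
  D(n) a_n - 1 a_{n-1} = 0,  where D(n) = (r+n)(r+n-1) + (-4/3)(r+n) + (-2).
  a_n = 1 / D(n) * a_{n-1}.
Since the indicial polynomial factors as (r - r_1)(r - r_2), D(n) = (r_1 + n - r_1)(r_1 + n - r_2) = n(n + 11/3).
Evaluating step by step (a_0 = 1):
  n = 1: D(1) = 1(1 + 11/3) = 14/3; numerator = 1(1) = 1; a_1 = (1)/(14/3) = 3/14
  n = 2: D(2) = 2(2 + 11/3) = 34/3; numerator = 1(3/14) = 3/14; a_2 = (3/14)/(34/3) = 9/476
  n = 3: D(3) = 3(3 + 11/3) = 20; numerator = 1(9/476) = 9/476; a_3 = (9/476)/(20) = 9/9520

r = 3; a_0 = 1; a_1 = 3/14; a_2 = 9/476; a_3 = 9/9520


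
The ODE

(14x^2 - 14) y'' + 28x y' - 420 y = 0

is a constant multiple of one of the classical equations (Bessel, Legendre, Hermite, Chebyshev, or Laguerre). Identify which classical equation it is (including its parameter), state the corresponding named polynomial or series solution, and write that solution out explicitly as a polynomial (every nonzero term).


All three coefficients share the factor -14; dividing through by -14 gives  (1 - x^2) y'' - 2x y' + 30 y = 0.
This matches the Legendre equation (1 - x^2) y'' - 2x y' + n(n+1) y = 0 (note the -2x y' term) with n(n+1) = 30, so n = 5; the polynomial solution is P_5(x).
With y = sum_k a_k x^k, matching x^k gives (k+2)(k+1) a_{k+2} = [k(k+1) - n(n+1)] a_k = (k - 5)(k + 6) a_k. The right side vanishes at k = 5, so the series with the parity of 5 terminates at degree 5.
Standard normalization (P_n(1) = 1): leading coefficient (2n)!/(2^n (n!)^2) = 3628800/(32*14400) = 63/8, so a_5 = 63/8. Work downward with a_k = (k+1)(k+2) a_{k+2} / ((k - 5)(k + 6)):
  a_3 = (4)(5)(63/8) / ((3 - 5)(3 + 6)) = (315/2)/(-18) = -35/4
  a_1 = (2)(3)(-35/4) / ((1 - 5)(1 + 6)) = (-105/2)/(-28) = 15/8
Hence P_5(x) = 63 x^5/8 - 35 x^3/4 + 15 x/8.

P_5(x); series = 63 x^5/8 - 35 x^3/4 + 15 x/8


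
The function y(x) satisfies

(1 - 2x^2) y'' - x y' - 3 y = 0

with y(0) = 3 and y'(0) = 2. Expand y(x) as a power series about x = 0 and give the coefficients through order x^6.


Ansatz: y(x) = sum_{n>=0} a_n x^n, so y'(x) = sum_{n>=1} n a_n x^(n-1) and y''(x) = sum_{n>=2} n(n-1) a_n x^(n-2).
Substitute into P(x) y'' + Q(x) y' + R(x) y = 0 with P(x) = 1 - 2x^2, Q(x) = -x, R(x) = -3, and match powers of x.
Initial conditions: a_0 = 3, a_1 = 2.
Setting the coefficient of each power of x to zero and solving order by order (substituting the coefficients already found):
  x^0: 2 a_2 - 3 a_0 = 0  ->  2 a_2 = 3 a_0 = 9  ->  a_2 = 9/2
  x^1: 6 a_3 - 4 a_1 = 0  ->  6 a_3 = 4 a_1 = 8  ->  a_3 = 4/3
  x^2: 12 a_4 - 9 a_2 = 0  ->  12 a_4 = 9 a_2 = 81/2  ->  a_4 = 27/8
  x^3: 20 a_5 - 18 a_3 = 0  ->  20 a_5 = 18 a_3 = 24  ->  a_5 = 6/5
  x^4: 30 a_6 - 31 a_4 = 0  ->  30 a_6 = 31 a_4 = 837/8  ->  a_6 = 279/80
Truncated series: y(x) = 3 + 2 x + (9/2) x^2 + (4/3) x^3 + (27/8) x^4 + (6/5) x^5 + (279/80) x^6 + O(x^7).

a_0 = 3; a_1 = 2; a_2 = 9/2; a_3 = 4/3; a_4 = 27/8; a_5 = 6/5; a_6 = 279/80


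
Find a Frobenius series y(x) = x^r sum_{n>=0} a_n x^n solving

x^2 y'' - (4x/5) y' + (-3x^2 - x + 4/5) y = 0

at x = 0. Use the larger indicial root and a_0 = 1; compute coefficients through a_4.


Write in Frobenius form y'' + (p(x)/x) y' + (q(x)/x^2) y = 0:
  p(x) = -4/5,  q(x) = -3x^2 - x + 4/5.
Indicial equation: r(r-1) + (-4/5) r + (4/5) = 0 -> roots r_1 = 1, r_2 = 4/5.
Take r = r_1 = 1. Let y(x) = x^r sum_{n>=0} a_n x^n with a_0 = 1.
Substitute y = x^r sum a_n x^n and match x^{r+n}. The recurrence is
  D(n) a_n - 1 a_{n-1} - 3 a_{n-2} = 0,  where D(n) = (r+n)(r+n-1) + (-4/5)(r+n) + (4/5).
  a_n = [1 a_{n-1} + 3 a_{n-2}] / D(n).
Since the indicial polynomial factors as (r - r_1)(r - r_2), D(n) = (r_1 + n - r_1)(r_1 + n - r_2) = n(n + 1/5).
Evaluating step by step (a_0 = 1):
  n = 1: D(1) = 1(1 + 1/5) = 6/5; numerator = 1(1) = 1; a_1 = (1)/(6/5) = 5/6
  n = 2: D(2) = 2(2 + 1/5) = 22/5; numerator = 1(5/6) + 3(1) = 23/6; a_2 = (23/6)/(22/5) = 115/132
  n = 3: D(3) = 3(3 + 1/5) = 48/5; numerator = 1(115/132) + 3(5/6) = 445/132; a_3 = (445/132)/(48/5) = 2225/6336
  n = 4: D(4) = 4(4 + 1/5) = 84/5; numerator = 1(2225/6336) + 3(115/132) = 18785/6336; a_4 = (18785/6336)/(84/5) = 93925/532224

r = 1; a_0 = 1; a_1 = 5/6; a_2 = 115/132; a_3 = 2225/6336; a_4 = 93925/532224


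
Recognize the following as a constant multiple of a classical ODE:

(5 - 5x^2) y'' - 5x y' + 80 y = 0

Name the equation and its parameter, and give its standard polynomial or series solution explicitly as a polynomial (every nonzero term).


All three coefficients share the factor 5; dividing through by 5 gives  (1 - x^2) y'' - x y' + 16 y = 0.
This matches the Chebyshev equation (1 - x^2) y'' - x y' + n^2 y = 0 (note the -x y' term, not -2x y') with n^2 = 16, so n = 4; the polynomial solution is T_4(x).
With y = sum_k a_k x^k, matching x^k gives (k+2)(k+1) a_{k+2} = (k^2 - n^2) a_k = (k - 4)(k + 4) a_k. The right side vanishes at k = 4, so the series with the parity of 4 terminates at degree 4.
Standard normalization: leading coefficient of T_n is 2^(n-1), so a_4 = 2^3 = 8. Work downward with a_k = (k+1)(k+2) a_{k+2} / ((k - 4)(k + 4)):
  a_2 = (3)(4)(8) / ((2 - 4)(2 + 4)) = 96/(-12) = -8
  a_0 = (1)(2)(-8) / ((0 - 4)(0 + 4)) = -16/(-16) = 1
Hence T_4(x) = 8 x^4 - 8 x^2 + 1.

T_4(x); series = 8 x^4 - 8 x^2 + 1


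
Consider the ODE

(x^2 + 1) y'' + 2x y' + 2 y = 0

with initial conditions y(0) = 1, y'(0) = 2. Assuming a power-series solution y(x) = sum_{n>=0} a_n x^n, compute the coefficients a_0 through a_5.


Ansatz: y(x) = sum_{n>=0} a_n x^n, so y'(x) = sum_{n>=1} n a_n x^(n-1) and y''(x) = sum_{n>=2} n(n-1) a_n x^(n-2).
Substitute into P(x) y'' + Q(x) y' + R(x) y = 0 with P(x) = x^2 + 1, Q(x) = 2x, R(x) = 2, and match powers of x.
Initial conditions: a_0 = 1, a_1 = 2.
Setting the coefficient of each power of x to zero and solving order by order (substituting the coefficients already found):
  x^0: 2 a_2 + 2 a_0 = 0  ->  2 a_2 = -2 a_0 = -2  ->  a_2 = -1
  x^1: 6 a_3 + 4 a_1 = 0  ->  6 a_3 = -4 a_1 = -8  ->  a_3 = -4/3
  x^2: 12 a_4 + 8 a_2 = 0  ->  12 a_4 = -8 a_2 = 8  ->  a_4 = 2/3
  x^3: 20 a_5 + 14 a_3 = 0  ->  20 a_5 = -14 a_3 = 56/3  ->  a_5 = 14/15
Truncated series: y(x) = 1 + 2 x - x^2 - (4/3) x^3 + (2/3) x^4 + (14/15) x^5 + O(x^6).

a_0 = 1; a_1 = 2; a_2 = -1; a_3 = -4/3; a_4 = 2/3; a_5 = 14/15


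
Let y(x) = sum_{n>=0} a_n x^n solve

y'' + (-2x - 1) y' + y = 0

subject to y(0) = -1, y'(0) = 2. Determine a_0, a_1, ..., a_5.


Ansatz: y(x) = sum_{n>=0} a_n x^n, so y'(x) = sum_{n>=1} n a_n x^(n-1) and y''(x) = sum_{n>=2} n(n-1) a_n x^(n-2).
Substitute into P(x) y'' + Q(x) y' + R(x) y = 0 with P(x) = 1, Q(x) = -2x - 1, R(x) = 1, and match powers of x.
Initial conditions: a_0 = -1, a_1 = 2.
Setting the coefficient of each power of x to zero and solving order by order (substituting the coefficients already found):
  x^0: 2 a_2 - a_1 + a_0 = 0  ->  2 a_2 = a_1 - a_0 = 3  ->  a_2 = 3/2
  x^1: 6 a_3 - 2 a_2 - a_1 = 0  ->  6 a_3 = 2 a_2 + a_1 = 5  ->  a_3 = 5/6
  x^2: 12 a_4 - 3 a_3 - 3 a_2 = 0  ->  12 a_4 = 3 a_3 + 3 a_2 = 7  ->  a_4 = 7/12
  x^3: 20 a_5 - 4 a_4 - 5 a_3 = 0  ->  20 a_5 = 4 a_4 + 5 a_3 = 13/2  ->  a_5 = 13/40
Truncated series: y(x) = -1 + 2 x + (3/2) x^2 + (5/6) x^3 + (7/12) x^4 + (13/40) x^5 + O(x^6).

a_0 = -1; a_1 = 2; a_2 = 3/2; a_3 = 5/6; a_4 = 7/12; a_5 = 13/40


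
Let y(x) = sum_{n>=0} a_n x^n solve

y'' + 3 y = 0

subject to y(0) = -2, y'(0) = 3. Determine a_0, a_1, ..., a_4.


Ansatz: y(x) = sum_{n>=0} a_n x^n, so y'(x) = sum_{n>=1} n a_n x^(n-1) and y''(x) = sum_{n>=2} n(n-1) a_n x^(n-2).
Substitute into P(x) y'' + Q(x) y' + R(x) y = 0 with P(x) = 1, Q(x) = 0, R(x) = 3, and match powers of x.
Initial conditions: a_0 = -2, a_1 = 3.
Setting the coefficient of each power of x to zero and solving order by order (substituting the coefficients already found):
  x^0: 2 a_2 + 3 a_0 = 0  ->  2 a_2 = -3 a_0 = 6  ->  a_2 = 3
  x^1: 6 a_3 + 3 a_1 = 0  ->  6 a_3 = -3 a_1 = -9  ->  a_3 = -3/2
  x^2: 12 a_4 + 3 a_2 = 0  ->  12 a_4 = -3 a_2 = -9  ->  a_4 = -3/4
Truncated series: y(x) = -2 + 3 x + 3 x^2 - (3/2) x^3 - (3/4) x^4 + O(x^5).

a_0 = -2; a_1 = 3; a_2 = 3; a_3 = -3/2; a_4 = -3/4


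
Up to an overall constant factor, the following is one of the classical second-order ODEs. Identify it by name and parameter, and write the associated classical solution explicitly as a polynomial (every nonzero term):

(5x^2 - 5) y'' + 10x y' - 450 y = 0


All three coefficients share the factor -5; dividing through by -5 gives  (1 - x^2) y'' - 2x y' + 90 y = 0.
This matches the Legendre equation (1 - x^2) y'' - 2x y' + n(n+1) y = 0 (note the -2x y' term) with n(n+1) = 90, so n = 9; the polynomial solution is P_9(x).
With y = sum_k a_k x^k, matching x^k gives (k+2)(k+1) a_{k+2} = [k(k+1) - n(n+1)] a_k = (k - 9)(k + 10) a_k. The right side vanishes at k = 9, so the series with the parity of 9 terminates at degree 9.
Standard normalization (P_n(1) = 1): leading coefficient (2n)!/(2^n (n!)^2) = 6402373705728000/(512*131681894400) = 12155/128, so a_9 = 12155/128. Work downward with a_k = (k+1)(k+2) a_{k+2} / ((k - 9)(k + 10)):
  a_7 = (8)(9)(12155/128) / ((7 - 9)(7 + 10)) = (109395/16)/(-34) = -6435/32
  a_5 = (6)(7)(-6435/32) / ((5 - 9)(5 + 10)) = (-135135/16)/(-60) = 9009/64
  a_3 = (4)(5)(9009/64) / ((3 - 9)(3 + 10)) = (45045/16)/(-78) = -1155/32
  a_1 = (2)(3)(-1155/32) / ((1 - 9)(1 + 10)) = (-3465/16)/(-88) = 315/128
Hence P_9(x) = 12155 x^9/128 - 6435 x^7/32 + 9009 x^5/64 - 1155 x^3/32 + 315 x/128.

P_9(x); series = 12155 x^9/128 - 6435 x^7/32 + 9009 x^5/64 - 1155 x^3/32 + 315 x/128


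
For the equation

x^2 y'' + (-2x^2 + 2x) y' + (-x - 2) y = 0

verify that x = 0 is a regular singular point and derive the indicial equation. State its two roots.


Divide by x^2 to reach normal form y'' + P_1(x) y' + P_2(x) y = 0 with P_1(x) = -2 + 2/x and P_2(x) = -1/x - 2/x^2.
x = 0 is a singular point because the y'-coefficient -2 + 2/x has a pole at x = 0 and the y-coefficient -1/x - 2/x^2 has a pole at x = 0.
It is a regular singular point because x P_1(x) = p(x) = 2 - 2x and x^2 P_2(x) = q(x) = -x - 2 are polynomials, hence analytic at x = 0.
p(0) = 2,  q(0) = -2.
Indicial equation: r(r-1) + p(0) r + q(0) = 0, i.e. r^2 + (p(0) - 1) r + q(0) = 0, i.e. r^2 + 1 r - 2 = 0.
Discriminant: (1)^2 - 4(-2) = 9, so r = (-1 ± 3)/2.
Solving: r_1 = 1, r_2 = -2.

indicial: r^2 + 1 r - 2 = 0; roots r_1 = 1, r_2 = -2


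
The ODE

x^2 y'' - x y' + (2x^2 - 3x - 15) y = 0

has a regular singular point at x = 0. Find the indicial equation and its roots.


Divide by x^2 to reach normal form y'' + P_1(x) y' + P_2(x) y = 0 with P_1(x) = -1/x and P_2(x) = 2 - 3/x - 15/x^2.
x = 0 is a singular point because the y'-coefficient -1/x has a pole at x = 0 and the y-coefficient 2 - 3/x - 15/x^2 has a pole at x = 0.
It is a regular singular point because x P_1(x) = p(x) = -1 and x^2 P_2(x) = q(x) = 2x^2 - 3x - 15 are polynomials, hence analytic at x = 0.
p(0) = -1,  q(0) = -15.
Indicial equation: r(r-1) + p(0) r + q(0) = 0, i.e. r^2 + (p(0) - 1) r + q(0) = 0, i.e. r^2 - 2 r - 15 = 0.
Discriminant: (-2)^2 - 4(-15) = 64, so r = (2 ± 8)/2.
Solving: r_1 = 5, r_2 = -3.

indicial: r^2 - 2 r - 15 = 0; roots r_1 = 5, r_2 = -3


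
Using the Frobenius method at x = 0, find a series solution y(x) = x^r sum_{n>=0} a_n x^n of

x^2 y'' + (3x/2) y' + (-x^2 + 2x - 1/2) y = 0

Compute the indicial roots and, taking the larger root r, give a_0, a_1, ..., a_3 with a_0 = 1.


Write in Frobenius form y'' + (p(x)/x) y' + (q(x)/x^2) y = 0:
  p(x) = 3/2,  q(x) = -x^2 + 2x - 1/2.
Indicial equation: r(r-1) + (3/2) r + (-1/2) = 0 -> roots r_1 = 1/2, r_2 = -1.
Take r = r_1 = 1/2. Let y(x) = x^r sum_{n>=0} a_n x^n with a_0 = 1.
Substitute y = x^r sum a_n x^n and match x^{r+n}. The recurrence is
  D(n) a_n + 2 a_{n-1} - 1 a_{n-2} = 0,  where D(n) = (r+n)(r+n-1) + (3/2)(r+n) + (-1/2).
  a_n = [-2 a_{n-1} + 1 a_{n-2}] / D(n).
Since the indicial polynomial factors as (r - r_1)(r - r_2), D(n) = (r_1 + n - r_1)(r_1 + n - r_2) = n(n + 3/2).
Evaluating step by step (a_0 = 1):
  n = 1: D(1) = 1(1 + 3/2) = 5/2; numerator = -2(1) = -2; a_1 = (-2)/(5/2) = -4/5
  n = 2: D(2) = 2(2 + 3/2) = 7; numerator = -2(-4/5) + 1(1) = 13/5; a_2 = (13/5)/(7) = 13/35
  n = 3: D(3) = 3(3 + 3/2) = 27/2; numerator = -2(13/35) + 1(-4/5) = -54/35; a_3 = (-54/35)/(27/2) = -4/35

r = 1/2; a_0 = 1; a_1 = -4/5; a_2 = 13/35; a_3 = -4/35


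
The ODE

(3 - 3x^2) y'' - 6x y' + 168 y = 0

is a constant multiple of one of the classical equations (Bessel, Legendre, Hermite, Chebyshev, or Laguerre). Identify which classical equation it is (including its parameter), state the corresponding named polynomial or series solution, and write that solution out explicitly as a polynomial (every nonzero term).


All three coefficients share the factor 3; dividing through by 3 gives  (1 - x^2) y'' - 2x y' + 56 y = 0.
This matches the Legendre equation (1 - x^2) y'' - 2x y' + n(n+1) y = 0 (note the -2x y' term) with n(n+1) = 56, so n = 7; the polynomial solution is P_7(x).
With y = sum_k a_k x^k, matching x^k gives (k+2)(k+1) a_{k+2} = [k(k+1) - n(n+1)] a_k = (k - 7)(k + 8) a_k. The right side vanishes at k = 7, so the series with the parity of 7 terminates at degree 7.
Standard normalization (P_n(1) = 1): leading coefficient (2n)!/(2^n (n!)^2) = 87178291200/(128*25401600) = 429/16, so a_7 = 429/16. Work downward with a_k = (k+1)(k+2) a_{k+2} / ((k - 7)(k + 8)):
  a_5 = (6)(7)(429/16) / ((5 - 7)(5 + 8)) = (9009/8)/(-26) = -693/16
  a_3 = (4)(5)(-693/16) / ((3 - 7)(3 + 8)) = (-3465/4)/(-44) = 315/16
  a_1 = (2)(3)(315/16) / ((1 - 7)(1 + 8)) = (945/8)/(-54) = -35/16
Hence P_7(x) = 429 x^7/16 - 693 x^5/16 + 315 x^3/16 - 35 x/16.

P_7(x); series = 429 x^7/16 - 693 x^5/16 + 315 x^3/16 - 35 x/16


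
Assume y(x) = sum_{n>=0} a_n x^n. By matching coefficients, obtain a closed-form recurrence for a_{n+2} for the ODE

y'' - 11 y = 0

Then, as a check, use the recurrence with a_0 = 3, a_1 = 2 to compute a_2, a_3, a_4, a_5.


Substitute y = sum_n a_n x^n into y'' + (const) y = 0.
y''(x) = sum_{n>=0} (n+2)(n+1) a_{n+2} x^n.
The ODE becomes sum_n [(n+2)(n+1) a_{n+2} - 11 a_n] x^n = 0.
Setting each coefficient to zero gives the recurrence:
  (n+2)(n+1) a_{n+2} - 11 a_n = 0,
  a_{n+2} = 11 / ((n+1)(n+2)) a_n.

Check with a_0 = 3, a_1 = 2 (apply the recurrence for n = 0, 1, 2, 3): a_0 = 3, a_1 = 2, a_2 = 33/2, a_3 = 11/3, a_4 = 121/8, a_5 = 121/60.

a_{n+2} = 11/((n+1)(n+2)) * a_n; check: a_0 = 3, a_1 = 2, a_2 = 33/2, a_3 = 11/3, a_4 = 121/8, a_5 = 121/60


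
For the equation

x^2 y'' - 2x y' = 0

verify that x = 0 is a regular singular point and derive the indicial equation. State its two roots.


Divide by x^2 to reach normal form y'' + P_1(x) y' + P_2(x) y = 0 with P_1(x) = -2/x and P_2(x) = 0.
x = 0 is a singular point because the y'-coefficient -2/x has a pole at x = 0.
It is a regular singular point because x P_1(x) = p(x) = -2 and x^2 P_2(x) = q(x) = 0 are polynomials, hence analytic at x = 0.
p(0) = -2,  q(0) = 0.
Indicial equation: r(r-1) + p(0) r + q(0) = 0, i.e. r^2 + (p(0) - 1) r + q(0) = 0, i.e. r^2 - 3 r = 0.
Discriminant: (-3)^2 - 4(0) = 9, so r = (3 ± 3)/2.
Solving: r_1 = 3, r_2 = 0.

indicial: r^2 - 3 r = 0; roots r_1 = 3, r_2 = 0


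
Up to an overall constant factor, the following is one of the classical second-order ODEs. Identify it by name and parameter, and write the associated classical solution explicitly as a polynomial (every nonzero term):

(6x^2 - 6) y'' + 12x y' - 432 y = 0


All three coefficients share the factor -6; dividing through by -6 gives  (1 - x^2) y'' - 2x y' + 72 y = 0.
This matches the Legendre equation (1 - x^2) y'' - 2x y' + n(n+1) y = 0 (note the -2x y' term) with n(n+1) = 72, so n = 8; the polynomial solution is P_8(x).
With y = sum_k a_k x^k, matching x^k gives (k+2)(k+1) a_{k+2} = [k(k+1) - n(n+1)] a_k = (k - 8)(k + 9) a_k. The right side vanishes at k = 8, so the series with the parity of 8 terminates at degree 8.
Standard normalization (P_n(1) = 1): leading coefficient (2n)!/(2^n (n!)^2) = 20922789888000/(256*1625702400) = 6435/128, so a_8 = 6435/128. Work downward with a_k = (k+1)(k+2) a_{k+2} / ((k - 8)(k + 9)):
  a_6 = (7)(8)(6435/128) / ((6 - 8)(6 + 9)) = (45045/16)/(-30) = -3003/32
  a_4 = (5)(6)(-3003/32) / ((4 - 8)(4 + 9)) = (-45045/16)/(-52) = 3465/64
  a_2 = (3)(4)(3465/64) / ((2 - 8)(2 + 9)) = (10395/16)/(-66) = -315/32
  a_0 = (1)(2)(-315/32) / ((0 - 8)(0 + 9)) = (-315/16)/(-72) = 35/128
Hence P_8(x) = 6435 x^8/128 - 3003 x^6/32 + 3465 x^4/64 - 315 x^2/32 + 35/128.

P_8(x); series = 6435 x^8/128 - 3003 x^6/32 + 3465 x^4/64 - 315 x^2/32 + 35/128


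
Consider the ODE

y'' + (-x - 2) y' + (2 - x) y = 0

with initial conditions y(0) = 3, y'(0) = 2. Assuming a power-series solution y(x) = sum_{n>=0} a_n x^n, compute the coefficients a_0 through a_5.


Ansatz: y(x) = sum_{n>=0} a_n x^n, so y'(x) = sum_{n>=1} n a_n x^(n-1) and y''(x) = sum_{n>=2} n(n-1) a_n x^(n-2).
Substitute into P(x) y'' + Q(x) y' + R(x) y = 0 with P(x) = 1, Q(x) = -x - 2, R(x) = 2 - x, and match powers of x.
Initial conditions: a_0 = 3, a_1 = 2.
Setting the coefficient of each power of x to zero and solving order by order (substituting the coefficients already found):
  x^0: 2 a_2 - 2 a_1 + 2 a_0 = 0  ->  2 a_2 = 2 a_1 - 2 a_0 = -2  ->  a_2 = -1
  x^1: 6 a_3 - 4 a_2 + a_1 - a_0 = 0  ->  6 a_3 = 4 a_2 - a_1 + a_0 = -3  ->  a_3 = -1/2
  x^2: 12 a_4 - 6 a_3 - a_1 = 0  ->  12 a_4 = 6 a_3 + a_1 = -1  ->  a_4 = -1/12
  x^3: 20 a_5 - 8 a_4 - a_3 - a_2 = 0  ->  20 a_5 = 8 a_4 + a_3 + a_2 = -13/6  ->  a_5 = -13/120
Truncated series: y(x) = 3 + 2 x - x^2 - (1/2) x^3 - (1/12) x^4 - (13/120) x^5 + O(x^6).

a_0 = 3; a_1 = 2; a_2 = -1; a_3 = -1/2; a_4 = -1/12; a_5 = -13/120


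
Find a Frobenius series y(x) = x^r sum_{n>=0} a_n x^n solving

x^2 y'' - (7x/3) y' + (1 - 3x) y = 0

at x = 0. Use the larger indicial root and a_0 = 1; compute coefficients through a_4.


Write in Frobenius form y'' + (p(x)/x) y' + (q(x)/x^2) y = 0:
  p(x) = -7/3,  q(x) = 1 - 3x.
Indicial equation: r(r-1) + (-7/3) r + (1) = 0 -> roots r_1 = 3, r_2 = 1/3.
Take r = r_1 = 3. Let y(x) = x^r sum_{n>=0} a_n x^n with a_0 = 1.
Substitute y = x^r sum a_n x^n and match x^{r+n}. The recurrence is
  D(n) a_n - 3 a_{n-1} = 0,  where D(n) = (r+n)(r+n-1) + (-7/3)(r+n) + (1).
  a_n = 3 / D(n) * a_{n-1}.
Since the indicial polynomial factors as (r - r_1)(r - r_2), D(n) = (r_1 + n - r_1)(r_1 + n - r_2) = n(n + 8/3).
Evaluating step by step (a_0 = 1):
  n = 1: D(1) = 1(1 + 8/3) = 11/3; numerator = 3(1) = 3; a_1 = (3)/(11/3) = 9/11
  n = 2: D(2) = 2(2 + 8/3) = 28/3; numerator = 3(9/11) = 27/11; a_2 = (27/11)/(28/3) = 81/308
  n = 3: D(3) = 3(3 + 8/3) = 17; numerator = 3(81/308) = 243/308; a_3 = (243/308)/(17) = 243/5236
  n = 4: D(4) = 4(4 + 8/3) = 80/3; numerator = 3(243/5236) = 729/5236; a_4 = (729/5236)/(80/3) = 2187/418880

r = 3; a_0 = 1; a_1 = 9/11; a_2 = 81/308; a_3 = 243/5236; a_4 = 2187/418880
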